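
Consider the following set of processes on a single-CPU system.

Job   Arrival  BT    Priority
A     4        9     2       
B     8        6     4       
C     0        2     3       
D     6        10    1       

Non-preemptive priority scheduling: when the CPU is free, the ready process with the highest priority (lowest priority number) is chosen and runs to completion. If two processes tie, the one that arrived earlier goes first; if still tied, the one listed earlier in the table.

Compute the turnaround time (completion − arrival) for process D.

Schedule: | C 0-2 | idle 2-4 | A 4-13 | D 13-23 | B 23-29 |
Completion: A=13  B=29  C=2  D=23
Turnaround (C−A): A=9  B=21  C=2  D=17
Turnaround(D) = completion − arrival = 23 − 6 = 17

17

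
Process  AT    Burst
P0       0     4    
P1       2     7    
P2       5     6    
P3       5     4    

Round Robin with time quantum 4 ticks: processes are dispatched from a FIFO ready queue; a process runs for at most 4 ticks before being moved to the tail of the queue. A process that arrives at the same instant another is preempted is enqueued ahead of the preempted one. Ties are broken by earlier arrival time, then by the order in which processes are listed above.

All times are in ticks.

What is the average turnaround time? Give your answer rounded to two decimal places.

Schedule: | P0 0-4 | P1 4-8 | P2 8-12 | P3 12-16 | P1 16-19 | P2 19-21 |
Completion: P0=4  P1=19  P2=21  P3=16
Turnaround (C−A): P0=4  P1=17  P2=16  P3=11
Turnaround times: P0=4, P1=17, P2=16, P3=11
Average turnaround = (4+17+16+11) / 4 = 48/4 = 12.00

12.00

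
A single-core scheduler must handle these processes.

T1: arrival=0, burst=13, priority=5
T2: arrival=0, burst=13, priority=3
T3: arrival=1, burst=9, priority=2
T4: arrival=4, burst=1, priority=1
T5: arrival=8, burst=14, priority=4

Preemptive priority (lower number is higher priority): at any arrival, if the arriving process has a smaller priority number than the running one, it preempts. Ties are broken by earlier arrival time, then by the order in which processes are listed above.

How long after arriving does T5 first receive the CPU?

Schedule: | T2 0-1 | T3 1-4 | T4 4-5 | T3 5-11 | T2 11-23 | T5 23-37 | T1 37-50 |
Completion: T1=50  T2=23  T3=11  T4=5  T5=37
Response(T5) = first start − arrival = 23 − 8 = 15

15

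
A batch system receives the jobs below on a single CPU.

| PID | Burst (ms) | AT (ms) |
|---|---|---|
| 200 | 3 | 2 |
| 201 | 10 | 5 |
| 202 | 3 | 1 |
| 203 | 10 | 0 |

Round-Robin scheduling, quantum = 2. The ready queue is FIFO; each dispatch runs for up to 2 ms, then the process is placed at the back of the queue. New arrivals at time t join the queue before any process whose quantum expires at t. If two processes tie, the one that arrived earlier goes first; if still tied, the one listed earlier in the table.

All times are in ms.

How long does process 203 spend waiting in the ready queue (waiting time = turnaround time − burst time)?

Timeline: | 203 0-2 | 202 2-4 | 200 4-6 | 203 6-8 | 202 8-9 | 201 9-11 | 200 11-12 | 203 12-14 | 201 14-16 | 203 16-18 | 201 18-20 | 203 20-22 | 201 22-26 |
Completion: 200=12  201=26  202=9  203=22
Waiting(203) = turnaround − burst = 22 − 10 = 12

12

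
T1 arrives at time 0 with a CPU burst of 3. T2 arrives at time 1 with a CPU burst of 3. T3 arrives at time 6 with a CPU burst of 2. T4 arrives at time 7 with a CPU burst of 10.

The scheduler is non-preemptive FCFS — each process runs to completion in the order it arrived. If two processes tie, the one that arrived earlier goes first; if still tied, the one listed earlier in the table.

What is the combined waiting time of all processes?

Timeline: | T1 0-3 | T2 3-6 | T3 6-8 | T4 8-18 |
Completion: T1=3  T2=6  T3=8  T4=18
Turnaround (C−A): T1=3  T2=5  T3=2  T4=11
Waiting = turnaround − burst: T1=0, T2=2, T3=0, T4=1
Total waiting = 0 + 2 + 0 + 1 = 3

3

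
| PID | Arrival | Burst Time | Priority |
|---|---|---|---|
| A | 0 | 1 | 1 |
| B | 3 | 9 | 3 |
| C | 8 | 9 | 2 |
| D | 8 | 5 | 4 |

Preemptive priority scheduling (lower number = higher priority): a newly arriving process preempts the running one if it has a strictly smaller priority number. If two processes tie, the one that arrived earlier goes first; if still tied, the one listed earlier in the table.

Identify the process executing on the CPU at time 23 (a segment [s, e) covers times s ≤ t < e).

Timeline: | A 0-1 | idle 1-3 | B 3-8 | C 8-17 | B 17-21 | D 21-26 |
Completion: A=1  B=21  C=17  D=26
Turnaround (C−A): A=1  B=18  C=9  D=18

D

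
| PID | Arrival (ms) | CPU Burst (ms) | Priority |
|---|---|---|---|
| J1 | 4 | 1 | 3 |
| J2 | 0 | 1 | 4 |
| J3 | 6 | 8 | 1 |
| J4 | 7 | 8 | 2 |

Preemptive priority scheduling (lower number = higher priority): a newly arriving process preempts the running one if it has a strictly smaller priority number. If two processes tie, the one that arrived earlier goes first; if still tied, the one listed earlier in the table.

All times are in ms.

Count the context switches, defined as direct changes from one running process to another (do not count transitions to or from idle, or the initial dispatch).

1

Schedule: | J2 0-1 | idle 1-4 | J1 4-5 | idle 5-6 | J3 6-14 | J4 14-22 |
Completion: J1=5  J2=1  J3=14  J4=22
Turnaround (C−A): J1=1  J2=1  J3=8  J4=15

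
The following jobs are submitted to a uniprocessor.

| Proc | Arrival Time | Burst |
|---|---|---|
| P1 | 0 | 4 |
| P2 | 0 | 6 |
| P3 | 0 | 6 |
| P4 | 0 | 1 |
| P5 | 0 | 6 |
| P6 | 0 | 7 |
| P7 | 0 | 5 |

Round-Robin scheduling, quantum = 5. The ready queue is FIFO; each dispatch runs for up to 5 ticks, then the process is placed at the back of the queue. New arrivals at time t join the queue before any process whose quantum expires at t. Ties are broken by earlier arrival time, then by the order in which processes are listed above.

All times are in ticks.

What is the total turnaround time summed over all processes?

180

Timeline: | P1 0-4 | P2 4-9 | P3 9-14 | P4 14-15 | P5 15-20 | P6 20-25 | P7 25-30 | P2 30-31 | P3 31-32 | P5 32-33 | P6 33-35 |
Completion: P1=4  P2=31  P3=32  P4=15  P5=33  P6=35  P7=30
Turnaround (C−A): P1=4  P2=31  P3=32  P4=15  P5=33  P6=35  P7=30
Turnaround = completion − arrival: P1=4, P2=31, P3=32, P4=15, P5=33, P6=35, P7=30
Total turnaround = 4 + 31 + 32 + 15 + 33 + 35 + 30 = 180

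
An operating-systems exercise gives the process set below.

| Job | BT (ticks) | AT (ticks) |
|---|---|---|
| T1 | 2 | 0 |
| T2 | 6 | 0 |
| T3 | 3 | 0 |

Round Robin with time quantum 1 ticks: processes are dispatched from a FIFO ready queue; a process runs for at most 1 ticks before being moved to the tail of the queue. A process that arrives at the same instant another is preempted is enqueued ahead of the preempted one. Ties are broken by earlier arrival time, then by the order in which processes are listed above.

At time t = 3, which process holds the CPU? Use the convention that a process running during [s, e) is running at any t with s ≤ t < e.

Schedule: | T1 0-1 | T2 1-2 | T3 2-3 | T1 3-4 | T2 4-5 | T3 5-6 | T2 6-7 | T3 7-8 | T2 8-11 |
Completion: T1=4  T2=11  T3=8
Turnaround (C−A): T1=4  T2=11  T3=8

T1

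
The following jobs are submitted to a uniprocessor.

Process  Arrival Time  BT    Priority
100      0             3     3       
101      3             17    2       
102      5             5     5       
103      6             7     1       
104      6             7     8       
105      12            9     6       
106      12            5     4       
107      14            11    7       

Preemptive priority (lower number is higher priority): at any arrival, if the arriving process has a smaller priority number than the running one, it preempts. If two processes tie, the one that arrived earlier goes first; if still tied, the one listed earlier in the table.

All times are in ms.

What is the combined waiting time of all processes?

157

Gantt: | 100 0-3 | 101 3-6 | 103 6-13 | 101 13-27 | 106 27-32 | 102 32-37 | 105 37-46 | 107 46-57 | 104 57-64 |
Completion: 100=3  101=27  102=37  103=13  104=64  105=46  106=32  107=57
Waiting = turnaround − burst: 100=0, 101=7, 102=27, 103=0, 104=51, 105=25, 106=15, 107=32
Total waiting = 0 + 7 + 27 + 0 + 51 + 25 + 15 + 32 = 157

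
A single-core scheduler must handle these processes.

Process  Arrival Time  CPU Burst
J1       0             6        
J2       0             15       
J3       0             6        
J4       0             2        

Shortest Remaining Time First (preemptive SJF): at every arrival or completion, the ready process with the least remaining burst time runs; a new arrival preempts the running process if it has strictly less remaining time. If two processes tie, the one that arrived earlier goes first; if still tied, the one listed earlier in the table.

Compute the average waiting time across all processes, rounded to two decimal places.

Schedule: | J4 0-2 | J1 2-8 | J3 8-14 | J2 14-29 |
Completion: J1=8  J2=29  J3=14  J4=2
Waiting times: J1=2, J2=14, J3=8, J4=0
Average waiting = (2+14+8+0) / 4 = 24/4 = 6.00

6.00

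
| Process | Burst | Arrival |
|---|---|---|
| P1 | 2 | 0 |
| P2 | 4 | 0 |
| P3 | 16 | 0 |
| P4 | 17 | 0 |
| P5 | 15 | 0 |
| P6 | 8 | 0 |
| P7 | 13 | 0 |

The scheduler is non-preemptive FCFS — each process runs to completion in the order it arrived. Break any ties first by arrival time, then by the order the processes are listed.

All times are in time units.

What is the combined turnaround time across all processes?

260

Timeline: | P1 0-2 | P2 2-6 | P3 6-22 | P4 22-39 | P5 39-54 | P6 54-62 | P7 62-75 |
Completion: P1=2  P2=6  P3=22  P4=39  P5=54  P6=62  P7=75
Turnaround (C−A): P1=2  P2=6  P3=22  P4=39  P5=54  P6=62  P7=75
Turnaround = completion − arrival: P1=2, P2=6, P3=22, P4=39, P5=54, P6=62, P7=75
Total turnaround = 2 + 6 + 22 + 39 + 54 + 62 + 75 = 260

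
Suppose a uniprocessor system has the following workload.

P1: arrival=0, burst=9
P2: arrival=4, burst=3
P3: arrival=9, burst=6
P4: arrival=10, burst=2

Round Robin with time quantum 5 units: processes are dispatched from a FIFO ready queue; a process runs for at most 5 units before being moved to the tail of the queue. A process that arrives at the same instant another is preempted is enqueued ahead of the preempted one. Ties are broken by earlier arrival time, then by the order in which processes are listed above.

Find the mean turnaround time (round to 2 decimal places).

Gantt: | P1 0-5 | P2 5-8 | P1 8-12 | P3 12-17 | P4 17-19 | P3 19-20 |
Completion: P1=12  P2=8  P3=20  P4=19
Turnaround (C−A): P1=12  P2=4  P3=11  P4=9
Turnaround times: P1=12, P2=4, P3=11, P4=9
Average turnaround = (12+4+11+9) / 4 = 36/4 = 9.00

9.00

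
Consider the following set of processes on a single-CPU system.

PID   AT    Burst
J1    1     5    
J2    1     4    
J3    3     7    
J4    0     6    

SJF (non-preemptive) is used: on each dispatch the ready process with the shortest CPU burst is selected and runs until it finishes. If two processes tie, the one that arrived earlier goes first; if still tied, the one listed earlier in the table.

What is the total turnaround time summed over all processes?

Timeline: | J4 0-6 | J2 6-10 | J1 10-15 | J3 15-22 |
Completion: J1=15  J2=10  J3=22  J4=6
Turnaround (C−A): J1=14  J2=9  J3=19  J4=6
Turnaround = completion − arrival: J1=14, J2=9, J3=19, J4=6
Total turnaround = 14 + 9 + 19 + 6 = 48

48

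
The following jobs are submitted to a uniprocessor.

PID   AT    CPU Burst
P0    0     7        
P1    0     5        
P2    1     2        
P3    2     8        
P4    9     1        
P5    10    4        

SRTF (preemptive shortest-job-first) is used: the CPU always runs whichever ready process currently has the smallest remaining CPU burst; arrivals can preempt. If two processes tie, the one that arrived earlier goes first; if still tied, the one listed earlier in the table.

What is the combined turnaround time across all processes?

58

Timeline: | P1 0-1 | P2 1-3 | P1 3-7 | P0 7-9 | P4 9-10 | P5 10-14 | P0 14-19 | P3 19-27 |
Completion: P0=19  P1=7  P2=3  P3=27  P4=10  P5=14
Turnaround (C−A): P0=19  P1=7  P2=2  P3=25  P4=1  P5=4
Turnaround = completion − arrival: P0=19, P1=7, P2=2, P3=25, P4=1, P5=4
Total turnaround = 19 + 7 + 2 + 25 + 1 + 4 = 58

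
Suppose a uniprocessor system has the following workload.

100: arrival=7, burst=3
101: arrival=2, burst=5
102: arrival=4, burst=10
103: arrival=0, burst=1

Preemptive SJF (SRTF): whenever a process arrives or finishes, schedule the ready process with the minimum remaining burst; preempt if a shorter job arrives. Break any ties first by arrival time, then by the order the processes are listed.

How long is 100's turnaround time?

Gantt: | 103 0-1 | idle 1-2 | 101 2-7 | 100 7-10 | 102 10-20 |
Completion: 100=10  101=7  102=20  103=1
Turnaround(100) = completion − arrival = 10 − 7 = 3

3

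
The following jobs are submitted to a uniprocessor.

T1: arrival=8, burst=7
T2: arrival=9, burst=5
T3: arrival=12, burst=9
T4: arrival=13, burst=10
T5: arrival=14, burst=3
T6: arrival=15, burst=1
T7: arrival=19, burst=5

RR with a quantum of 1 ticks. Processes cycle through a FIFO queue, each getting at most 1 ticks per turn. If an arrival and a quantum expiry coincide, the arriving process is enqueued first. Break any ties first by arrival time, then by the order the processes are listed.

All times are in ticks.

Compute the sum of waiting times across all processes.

116

Timeline: | idle 0-8 | T1 8-9 | T2 9-10 | T1 10-11 | T2 11-12 | T1 12-13 | T3 13-14 | T2 14-15 | T4 15-16 | T1 16-17 | T5 17-18 | T3 18-19 | T6 19-20 | T2 20-21 | T4 21-22 | T1 22-23 | T5 23-24 | T7 24-25 | T3 25-26 | T2 26-27 | T4 27-28 | T1 28-29 | T5 29-30 | T7 30-31 | T3 31-32 | T4 32-33 | T1 33-34 | T7 34-35 | T3 35-36 | T4 36-37 | T7 37-38 | T3 38-39 | T4 39-40 | T7 40-41 | T3 41-42 | T4 42-43 | T3 43-44 | T4 44-45 | T3 45-46 | T4 46-48 |
Completion: T1=34  T2=27  T3=46  T4=48  T5=30  T6=20  T7=41
Turnaround (C−A): T1=26  T2=18  T3=34  T4=35  T5=16  T6=5  T7=22
Waiting = turnaround − burst: T1=19, T2=13, T3=25, T4=25, T5=13, T6=4, T7=17
Total waiting = 19 + 13 + 25 + 25 + 13 + 4 + 17 = 116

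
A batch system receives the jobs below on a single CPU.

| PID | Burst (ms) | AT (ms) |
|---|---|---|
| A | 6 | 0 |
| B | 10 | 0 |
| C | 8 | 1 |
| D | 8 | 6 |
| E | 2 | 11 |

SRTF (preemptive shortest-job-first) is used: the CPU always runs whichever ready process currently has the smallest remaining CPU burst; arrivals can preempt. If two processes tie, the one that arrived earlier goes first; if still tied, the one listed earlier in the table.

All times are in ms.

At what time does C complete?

Gantt: | A 0-6 | C 6-11 | E 11-13 | C 13-16 | D 16-24 | B 24-34 |
Completion: A=6  B=34  C=16  D=24  E=13
Turnaround (C−A): A=6  B=34  C=15  D=18  E=2

16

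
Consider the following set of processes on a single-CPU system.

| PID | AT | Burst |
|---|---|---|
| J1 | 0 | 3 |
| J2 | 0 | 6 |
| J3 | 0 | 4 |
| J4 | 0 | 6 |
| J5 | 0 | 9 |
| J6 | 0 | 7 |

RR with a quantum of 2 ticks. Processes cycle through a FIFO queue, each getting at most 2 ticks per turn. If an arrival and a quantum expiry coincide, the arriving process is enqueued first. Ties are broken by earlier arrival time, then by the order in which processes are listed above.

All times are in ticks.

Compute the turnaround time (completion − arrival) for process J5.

Schedule: | J1 0-2 | J2 2-4 | J3 4-6 | J4 6-8 | J5 8-10 | J6 10-12 | J1 12-13 | J2 13-15 | J3 15-17 | J4 17-19 | J5 19-21 | J6 21-23 | J2 23-25 | J4 25-27 | J5 27-29 | J6 29-31 | J5 31-33 | J6 33-34 | J5 34-35 |
Completion: J1=13  J2=25  J3=17  J4=27  J5=35  J6=34
Turnaround (C−A): J1=13  J2=25  J3=17  J4=27  J5=35  J6=34
Turnaround(J5) = completion − arrival = 35 − 0 = 35

35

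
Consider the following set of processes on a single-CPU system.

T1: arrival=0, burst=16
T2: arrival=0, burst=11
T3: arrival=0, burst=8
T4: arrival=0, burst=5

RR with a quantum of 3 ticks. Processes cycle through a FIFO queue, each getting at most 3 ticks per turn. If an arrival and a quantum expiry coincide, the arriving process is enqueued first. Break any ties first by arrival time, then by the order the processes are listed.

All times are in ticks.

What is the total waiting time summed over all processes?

90

Gantt: | T1 0-3 | T2 3-6 | T3 6-9 | T4 9-12 | T1 12-15 | T2 15-18 | T3 18-21 | T4 21-23 | T1 23-26 | T2 26-29 | T3 29-31 | T1 31-34 | T2 34-36 | T1 36-40 |
Completion: T1=40  T2=36  T3=31  T4=23
Turnaround (C−A): T1=40  T2=36  T3=31  T4=23
Waiting = turnaround − burst: T1=24, T2=25, T3=23, T4=18
Total waiting = 24 + 25 + 23 + 18 = 90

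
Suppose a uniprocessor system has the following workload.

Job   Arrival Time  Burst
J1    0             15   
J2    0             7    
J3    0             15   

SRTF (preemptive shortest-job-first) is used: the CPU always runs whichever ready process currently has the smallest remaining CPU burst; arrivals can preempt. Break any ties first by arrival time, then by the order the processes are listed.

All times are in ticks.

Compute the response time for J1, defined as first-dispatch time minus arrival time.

Schedule: | J2 0-7 | J1 7-22 | J3 22-37 |
Completion: J1=22  J2=7  J3=37
Response(J1) = first start − arrival = 7 − 0 = 7

7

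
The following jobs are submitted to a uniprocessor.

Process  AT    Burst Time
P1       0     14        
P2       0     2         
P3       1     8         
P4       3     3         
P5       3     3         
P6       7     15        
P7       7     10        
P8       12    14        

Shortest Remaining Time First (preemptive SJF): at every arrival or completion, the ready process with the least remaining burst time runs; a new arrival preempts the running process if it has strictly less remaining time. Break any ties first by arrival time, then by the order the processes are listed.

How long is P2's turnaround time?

2

Timeline: | P2 0-2 | P3 2-3 | P4 3-6 | P5 6-9 | P3 9-16 | P7 16-26 | P1 26-40 | P8 40-54 | P6 54-69 |
Completion: P1=40  P2=2  P3=16  P4=6  P5=9  P6=69  P7=26  P8=54
Turnaround (C−A): P1=40  P2=2  P3=15  P4=3  P5=6  P6=62  P7=19  P8=42
Turnaround(P2) = completion − arrival = 2 − 0 = 2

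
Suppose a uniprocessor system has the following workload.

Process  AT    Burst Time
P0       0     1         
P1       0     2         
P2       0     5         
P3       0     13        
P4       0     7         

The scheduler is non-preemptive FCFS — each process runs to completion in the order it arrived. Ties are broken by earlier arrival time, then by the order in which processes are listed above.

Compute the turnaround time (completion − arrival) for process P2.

8

Gantt: | P0 0-1 | P1 1-3 | P2 3-8 | P3 8-21 | P4 21-28 |
Completion: P0=1  P1=3  P2=8  P3=21  P4=28
Turnaround (C−A): P0=1  P1=3  P2=8  P3=21  P4=28
Turnaround(P2) = completion − arrival = 8 − 0 = 8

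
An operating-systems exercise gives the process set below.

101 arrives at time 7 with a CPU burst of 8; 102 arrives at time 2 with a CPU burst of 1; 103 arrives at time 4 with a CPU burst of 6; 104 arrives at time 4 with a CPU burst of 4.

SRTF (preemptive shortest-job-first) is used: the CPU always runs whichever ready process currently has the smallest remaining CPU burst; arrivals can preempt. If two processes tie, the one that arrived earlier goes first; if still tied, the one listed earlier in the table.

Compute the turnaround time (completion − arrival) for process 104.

Timeline: | idle 0-2 | 102 2-3 | idle 3-4 | 104 4-8 | 103 8-14 | 101 14-22 |
Completion: 101=22  102=3  103=14  104=8
Turnaround(104) = completion − arrival = 8 − 4 = 4

4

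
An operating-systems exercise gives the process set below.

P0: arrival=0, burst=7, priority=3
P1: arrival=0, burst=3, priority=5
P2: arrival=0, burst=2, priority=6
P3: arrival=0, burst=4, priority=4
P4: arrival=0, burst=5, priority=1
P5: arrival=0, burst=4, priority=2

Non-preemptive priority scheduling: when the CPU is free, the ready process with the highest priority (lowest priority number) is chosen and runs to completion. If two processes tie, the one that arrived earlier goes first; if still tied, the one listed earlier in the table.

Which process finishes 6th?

P2

Schedule: | P4 0-5 | P5 5-9 | P0 9-16 | P3 16-20 | P1 20-23 | P2 23-25 |
Completion: P0=16  P1=23  P2=25  P3=20  P4=5  P5=9
Finish order: P4 → P5 → P0 → P3 → P1 → P2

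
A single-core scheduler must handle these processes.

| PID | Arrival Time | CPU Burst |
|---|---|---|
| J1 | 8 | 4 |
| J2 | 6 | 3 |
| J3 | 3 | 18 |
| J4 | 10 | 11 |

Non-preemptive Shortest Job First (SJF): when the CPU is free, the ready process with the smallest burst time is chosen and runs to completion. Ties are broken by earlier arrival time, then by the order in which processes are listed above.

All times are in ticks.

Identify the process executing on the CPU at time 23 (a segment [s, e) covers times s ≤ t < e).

Schedule: | idle 0-3 | J3 3-21 | J2 21-24 | J1 24-28 | J4 28-39 |
Completion: J1=28  J2=24  J3=21  J4=39
Turnaround (C−A): J1=20  J2=18  J3=18  J4=29

J2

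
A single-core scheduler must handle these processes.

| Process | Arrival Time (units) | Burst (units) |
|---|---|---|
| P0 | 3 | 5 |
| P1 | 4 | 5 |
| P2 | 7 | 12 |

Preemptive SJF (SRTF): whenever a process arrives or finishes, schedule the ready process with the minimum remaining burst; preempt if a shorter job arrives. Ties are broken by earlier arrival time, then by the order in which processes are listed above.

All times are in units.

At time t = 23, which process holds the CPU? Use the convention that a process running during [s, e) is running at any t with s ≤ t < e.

Schedule: | idle 0-3 | P0 3-8 | P1 8-13 | P2 13-25 |
Completion: P0=8  P1=13  P2=25
Turnaround (C−A): P0=5  P1=9  P2=18

P2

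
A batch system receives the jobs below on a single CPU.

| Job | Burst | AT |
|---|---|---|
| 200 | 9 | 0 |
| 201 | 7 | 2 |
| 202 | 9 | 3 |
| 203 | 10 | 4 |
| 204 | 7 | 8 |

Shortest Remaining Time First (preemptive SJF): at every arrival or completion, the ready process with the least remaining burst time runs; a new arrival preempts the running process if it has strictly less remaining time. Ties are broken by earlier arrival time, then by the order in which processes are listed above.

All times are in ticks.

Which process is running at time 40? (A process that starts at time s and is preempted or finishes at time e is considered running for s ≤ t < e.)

203

Timeline: | 200 0-9 | 201 9-16 | 204 16-23 | 202 23-32 | 203 32-42 |
Completion: 200=9  201=16  202=32  203=42  204=23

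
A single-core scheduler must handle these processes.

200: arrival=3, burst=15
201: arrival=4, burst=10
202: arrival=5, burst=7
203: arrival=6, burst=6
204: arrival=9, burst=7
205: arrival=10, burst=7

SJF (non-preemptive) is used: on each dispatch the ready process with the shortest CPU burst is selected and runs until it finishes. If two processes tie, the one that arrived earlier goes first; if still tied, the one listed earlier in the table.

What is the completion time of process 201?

Schedule: | idle 0-3 | 200 3-18 | 203 18-24 | 202 24-31 | 204 31-38 | 205 38-45 | 201 45-55 |
Completion: 200=18  201=55  202=31  203=24  204=38  205=45

55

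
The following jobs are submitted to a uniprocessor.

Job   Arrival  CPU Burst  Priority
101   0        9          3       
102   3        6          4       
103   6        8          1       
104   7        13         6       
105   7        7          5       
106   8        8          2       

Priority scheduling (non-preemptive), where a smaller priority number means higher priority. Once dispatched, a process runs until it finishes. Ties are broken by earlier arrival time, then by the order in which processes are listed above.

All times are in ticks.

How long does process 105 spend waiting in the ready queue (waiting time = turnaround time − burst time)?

Gantt: | 101 0-9 | 103 9-17 | 106 17-25 | 102 25-31 | 105 31-38 | 104 38-51 |
Completion: 101=9  102=31  103=17  104=51  105=38  106=25
Waiting(105) = turnaround − burst = 31 − 7 = 24

24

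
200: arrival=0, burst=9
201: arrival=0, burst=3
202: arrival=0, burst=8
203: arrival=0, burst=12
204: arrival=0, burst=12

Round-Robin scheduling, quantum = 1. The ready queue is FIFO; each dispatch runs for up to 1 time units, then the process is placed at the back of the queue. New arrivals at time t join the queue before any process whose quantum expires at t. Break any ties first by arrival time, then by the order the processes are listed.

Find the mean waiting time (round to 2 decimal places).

Schedule: | 200 0-1 | 201 1-2 | 202 2-3 | 203 3-4 | 204 4-5 | 200 5-6 | 201 6-7 | 202 7-8 | 203 8-9 | 204 9-10 | 200 10-11 | 201 11-12 | 202 12-13 | 203 13-14 | 204 14-15 | 200 15-16 | 202 16-17 | 203 17-18 | 204 18-19 | 200 19-20 | 202 20-21 | 203 21-22 | 204 22-23 | 200 23-24 | 202 24-25 | 203 25-26 | 204 26-27 | 200 27-28 | 202 28-29 | 203 29-30 | 204 30-31 | 200 31-32 | 202 32-33 | 203 33-34 | 204 34-35 | 200 35-36 | 203 36-37 | 204 37-38 | 203 38-39 | 204 39-40 | 203 40-41 | 204 41-42 | 203 42-43 | 204 43-44 |
Completion: 200=36  201=12  202=33  203=43  204=44
Turnaround (C−A): 200=36  201=12  202=33  203=43  204=44
Waiting times: 200=27, 201=9, 202=25, 203=31, 204=32
Average waiting = (27+9+25+31+32) / 5 = 124/5 = 24.80

24.80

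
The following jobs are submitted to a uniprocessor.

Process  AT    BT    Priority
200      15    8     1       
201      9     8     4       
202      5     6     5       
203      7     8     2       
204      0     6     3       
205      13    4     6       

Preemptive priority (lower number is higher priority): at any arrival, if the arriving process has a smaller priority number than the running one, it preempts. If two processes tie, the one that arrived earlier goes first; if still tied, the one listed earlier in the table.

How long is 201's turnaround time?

22

Schedule: | 204 0-6 | 202 6-7 | 203 7-15 | 200 15-23 | 201 23-31 | 202 31-36 | 205 36-40 |
Completion: 200=23  201=31  202=36  203=15  204=6  205=40
Turnaround(201) = completion − arrival = 31 − 9 = 22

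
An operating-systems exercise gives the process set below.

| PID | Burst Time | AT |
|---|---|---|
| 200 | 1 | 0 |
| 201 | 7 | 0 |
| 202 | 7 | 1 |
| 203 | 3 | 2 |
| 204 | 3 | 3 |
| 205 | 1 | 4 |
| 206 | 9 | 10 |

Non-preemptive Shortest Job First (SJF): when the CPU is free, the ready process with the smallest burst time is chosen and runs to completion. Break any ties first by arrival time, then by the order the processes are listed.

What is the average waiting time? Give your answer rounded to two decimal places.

6.71

Schedule: | 200 0-1 | 201 1-8 | 205 8-9 | 203 9-12 | 204 12-15 | 202 15-22 | 206 22-31 |
Completion: 200=1  201=8  202=22  203=12  204=15  205=9  206=31
Turnaround (C−A): 200=1  201=8  202=21  203=10  204=12  205=5  206=21
Waiting times: 200=0, 201=1, 202=14, 203=7, 204=9, 205=4, 206=12
Average waiting = (0+1+14+7+9+4+12) / 7 = 47/7 = 6.71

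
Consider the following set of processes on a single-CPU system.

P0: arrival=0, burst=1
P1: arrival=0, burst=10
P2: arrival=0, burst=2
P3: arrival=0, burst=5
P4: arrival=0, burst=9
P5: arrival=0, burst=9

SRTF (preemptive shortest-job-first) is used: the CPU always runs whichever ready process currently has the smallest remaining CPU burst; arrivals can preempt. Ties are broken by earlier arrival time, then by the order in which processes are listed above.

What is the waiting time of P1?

Schedule: | P0 0-1 | P2 1-3 | P3 3-8 | P4 8-17 | P5 17-26 | P1 26-36 |
Completion: P0=1  P1=36  P2=3  P3=8  P4=17  P5=26
Waiting(P1) = turnaround − burst = 36 − 10 = 26

26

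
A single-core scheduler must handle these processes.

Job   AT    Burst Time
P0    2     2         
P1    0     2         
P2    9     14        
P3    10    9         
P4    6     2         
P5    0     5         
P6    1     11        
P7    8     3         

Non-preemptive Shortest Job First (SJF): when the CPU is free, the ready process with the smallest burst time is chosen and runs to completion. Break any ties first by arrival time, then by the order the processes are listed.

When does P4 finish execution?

11

Schedule: | P1 0-2 | P0 2-4 | P5 4-9 | P4 9-11 | P7 11-14 | P3 14-23 | P6 23-34 | P2 34-48 |
Completion: P0=4  P1=2  P2=48  P3=23  P4=11  P5=9  P6=34  P7=14
Turnaround (C−A): P0=2  P1=2  P2=39  P3=13  P4=5  P5=9  P6=33  P7=6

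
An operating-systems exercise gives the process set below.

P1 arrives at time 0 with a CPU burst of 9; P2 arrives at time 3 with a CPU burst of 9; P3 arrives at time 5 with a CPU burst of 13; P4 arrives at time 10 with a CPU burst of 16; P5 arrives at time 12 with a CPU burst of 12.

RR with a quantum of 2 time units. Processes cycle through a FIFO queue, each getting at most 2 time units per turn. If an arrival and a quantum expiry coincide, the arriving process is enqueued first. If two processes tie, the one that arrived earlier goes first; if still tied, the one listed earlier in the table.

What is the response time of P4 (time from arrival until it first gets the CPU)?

4

Gantt: | P1 0-4 | P2 4-6 | P1 6-8 | P3 8-10 | P2 10-12 | P1 12-14 | P4 14-16 | P3 16-18 | P5 18-20 | P2 20-22 | P1 22-23 | P4 23-25 | P3 25-27 | P5 27-29 | P2 29-31 | P4 31-33 | P3 33-35 | P5 35-37 | P2 37-38 | P4 38-40 | P3 40-42 | P5 42-44 | P4 44-46 | P3 46-48 | P5 48-50 | P4 50-52 | P3 52-53 | P5 53-55 | P4 55-59 |
Completion: P1=23  P2=38  P3=53  P4=59  P5=55
Turnaround (C−A): P1=23  P2=35  P3=48  P4=49  P5=43
Response(P4) = first start − arrival = 14 − 10 = 4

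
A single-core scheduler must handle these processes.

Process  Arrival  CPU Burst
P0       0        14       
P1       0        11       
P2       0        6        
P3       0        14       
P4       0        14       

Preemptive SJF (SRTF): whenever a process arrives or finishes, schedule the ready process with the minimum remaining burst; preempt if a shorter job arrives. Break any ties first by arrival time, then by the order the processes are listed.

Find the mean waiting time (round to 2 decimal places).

Gantt: | P2 0-6 | P1 6-17 | P0 17-31 | P3 31-45 | P4 45-59 |
Completion: P0=31  P1=17  P2=6  P3=45  P4=59
Turnaround (C−A): P0=31  P1=17  P2=6  P3=45  P4=59
Waiting times: P0=17, P1=6, P2=0, P3=31, P4=45
Average waiting = (17+6+0+31+45) / 5 = 99/5 = 19.80

19.80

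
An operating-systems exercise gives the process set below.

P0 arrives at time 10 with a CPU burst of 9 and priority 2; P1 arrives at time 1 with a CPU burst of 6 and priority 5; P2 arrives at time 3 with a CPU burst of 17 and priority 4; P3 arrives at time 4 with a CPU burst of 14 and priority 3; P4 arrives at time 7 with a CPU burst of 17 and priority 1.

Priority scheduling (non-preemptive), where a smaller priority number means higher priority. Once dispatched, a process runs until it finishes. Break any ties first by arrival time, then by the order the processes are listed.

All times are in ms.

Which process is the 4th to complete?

P3

Schedule: | idle 0-1 | P1 1-7 | P4 7-24 | P0 24-33 | P3 33-47 | P2 47-64 |
Completion: P0=33  P1=7  P2=64  P3=47  P4=24
Turnaround (C−A): P0=23  P1=6  P2=61  P3=43  P4=17
Finish order: P1 → P4 → P0 → P3 → P2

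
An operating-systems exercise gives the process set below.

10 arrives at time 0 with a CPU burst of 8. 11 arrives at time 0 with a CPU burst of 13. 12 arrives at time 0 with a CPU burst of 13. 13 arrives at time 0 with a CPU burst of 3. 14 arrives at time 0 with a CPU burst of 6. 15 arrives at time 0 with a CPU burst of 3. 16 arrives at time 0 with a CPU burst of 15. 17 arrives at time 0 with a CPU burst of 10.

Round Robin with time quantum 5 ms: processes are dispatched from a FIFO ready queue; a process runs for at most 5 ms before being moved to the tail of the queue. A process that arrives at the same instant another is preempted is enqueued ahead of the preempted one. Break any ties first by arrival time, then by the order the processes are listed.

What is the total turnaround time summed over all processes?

393

Schedule: | 10 0-5 | 11 5-10 | 12 10-15 | 13 15-18 | 14 18-23 | 15 23-26 | 16 26-31 | 17 31-36 | 10 36-39 | 11 39-44 | 12 44-49 | 14 49-50 | 16 50-55 | 17 55-60 | 11 60-63 | 12 63-66 | 16 66-71 |
Completion: 10=39  11=63  12=66  13=18  14=50  15=26  16=71  17=60
Turnaround (C−A): 10=39  11=63  12=66  13=18  14=50  15=26  16=71  17=60
Turnaround = completion − arrival: 10=39, 11=63, 12=66, 13=18, 14=50, 15=26, 16=71, 17=60
Total turnaround = 39 + 63 + 66 + 18 + 50 + 26 + 71 + 60 = 393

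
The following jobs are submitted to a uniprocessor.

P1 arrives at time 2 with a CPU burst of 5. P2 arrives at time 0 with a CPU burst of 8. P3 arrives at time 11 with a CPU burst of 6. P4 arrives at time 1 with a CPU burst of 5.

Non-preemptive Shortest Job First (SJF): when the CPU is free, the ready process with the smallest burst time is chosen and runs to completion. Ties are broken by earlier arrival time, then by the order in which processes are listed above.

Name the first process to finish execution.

Gantt: | P2 0-8 | P4 8-13 | P1 13-18 | P3 18-24 |
Completion: P1=18  P2=8  P3=24  P4=13
Finish order: P2 → P4 → P1 → P3

P2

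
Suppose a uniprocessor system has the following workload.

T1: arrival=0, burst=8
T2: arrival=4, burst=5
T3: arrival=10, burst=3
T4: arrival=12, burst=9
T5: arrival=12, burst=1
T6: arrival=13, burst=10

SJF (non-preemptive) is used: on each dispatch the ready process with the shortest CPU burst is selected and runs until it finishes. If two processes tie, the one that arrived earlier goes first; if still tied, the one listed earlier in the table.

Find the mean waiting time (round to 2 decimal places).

4.50

Schedule: | T1 0-8 | T2 8-13 | T5 13-14 | T3 14-17 | T4 17-26 | T6 26-36 |
Completion: T1=8  T2=13  T3=17  T4=26  T5=14  T6=36
Turnaround (C−A): T1=8  T2=9  T3=7  T4=14  T5=2  T6=23
Waiting times: T1=0, T2=4, T3=4, T4=5, T5=1, T6=13
Average waiting = (0+4+4+5+1+13) / 6 = 27/6 = 4.50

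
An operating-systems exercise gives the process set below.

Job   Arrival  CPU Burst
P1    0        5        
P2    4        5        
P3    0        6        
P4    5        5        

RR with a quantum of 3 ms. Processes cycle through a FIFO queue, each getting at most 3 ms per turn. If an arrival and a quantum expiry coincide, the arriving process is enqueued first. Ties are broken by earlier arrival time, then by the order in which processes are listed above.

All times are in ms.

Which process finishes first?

Timeline: | P1 0-3 | P3 3-6 | P1 6-8 | P2 8-11 | P4 11-14 | P3 14-17 | P2 17-19 | P4 19-21 |
Completion: P1=8  P2=19  P3=17  P4=21
Finish order: P1 → P3 → P2 → P4

P1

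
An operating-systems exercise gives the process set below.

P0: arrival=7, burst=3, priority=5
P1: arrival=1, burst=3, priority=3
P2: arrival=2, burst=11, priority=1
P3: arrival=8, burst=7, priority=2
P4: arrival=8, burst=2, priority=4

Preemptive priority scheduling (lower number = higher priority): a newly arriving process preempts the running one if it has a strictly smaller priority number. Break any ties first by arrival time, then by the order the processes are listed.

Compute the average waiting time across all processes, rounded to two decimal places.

10.80

Gantt: | idle 0-1 | P1 1-2 | P2 2-13 | P3 13-20 | P1 20-22 | P4 22-24 | P0 24-27 |
Completion: P0=27  P1=22  P2=13  P3=20  P4=24
Turnaround (C−A): P0=20  P1=21  P2=11  P3=12  P4=16
Waiting times: P0=17, P1=18, P2=0, P3=5, P4=14
Average waiting = (17+18+0+5+14) / 5 = 54/5 = 10.80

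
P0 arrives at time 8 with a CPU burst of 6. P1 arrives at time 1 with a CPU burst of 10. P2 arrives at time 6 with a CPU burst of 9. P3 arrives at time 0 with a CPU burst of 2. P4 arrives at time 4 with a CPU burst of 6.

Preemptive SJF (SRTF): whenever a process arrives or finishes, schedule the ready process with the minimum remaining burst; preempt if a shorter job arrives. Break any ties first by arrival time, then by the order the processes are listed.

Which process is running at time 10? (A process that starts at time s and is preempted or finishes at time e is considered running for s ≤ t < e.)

Timeline: | P3 0-2 | P1 2-4 | P4 4-10 | P0 10-16 | P1 16-24 | P2 24-33 |
Completion: P0=16  P1=24  P2=33  P3=2  P4=10

P0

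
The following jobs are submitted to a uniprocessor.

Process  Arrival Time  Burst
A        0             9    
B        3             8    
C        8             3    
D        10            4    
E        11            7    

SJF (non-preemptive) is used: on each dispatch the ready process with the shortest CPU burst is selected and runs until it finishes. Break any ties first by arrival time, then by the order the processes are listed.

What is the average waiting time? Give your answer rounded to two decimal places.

Timeline: | A 0-9 | C 9-12 | D 12-16 | E 16-23 | B 23-31 |
Completion: A=9  B=31  C=12  D=16  E=23
Waiting times: A=0, B=20, C=1, D=2, E=5
Average waiting = (0+20+1+2+5) / 5 = 28/5 = 5.60

5.60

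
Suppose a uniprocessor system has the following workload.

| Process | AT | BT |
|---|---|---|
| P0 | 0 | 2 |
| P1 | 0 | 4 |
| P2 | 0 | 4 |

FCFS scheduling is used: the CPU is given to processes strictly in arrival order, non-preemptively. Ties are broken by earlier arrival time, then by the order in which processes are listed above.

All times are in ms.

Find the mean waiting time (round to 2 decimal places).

2.67

Gantt: | P0 0-2 | P1 2-6 | P2 6-10 |
Completion: P0=2  P1=6  P2=10
Turnaround (C−A): P0=2  P1=6  P2=10
Waiting times: P0=0, P1=2, P2=6
Average waiting = (0+2+6) / 3 = 8/3 = 2.67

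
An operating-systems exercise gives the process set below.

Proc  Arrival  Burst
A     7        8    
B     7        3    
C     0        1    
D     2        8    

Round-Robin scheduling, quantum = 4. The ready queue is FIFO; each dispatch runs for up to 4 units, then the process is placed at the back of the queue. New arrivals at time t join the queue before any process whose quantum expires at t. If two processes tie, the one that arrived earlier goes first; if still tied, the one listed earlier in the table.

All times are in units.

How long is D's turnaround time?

8

Schedule: | C 0-1 | idle 1-2 | D 2-10 | A 10-14 | B 14-17 | A 17-21 |
Completion: A=21  B=17  C=1  D=10
Turnaround (C−A): A=14  B=10  C=1  D=8
Turnaround(D) = completion − arrival = 10 − 2 = 8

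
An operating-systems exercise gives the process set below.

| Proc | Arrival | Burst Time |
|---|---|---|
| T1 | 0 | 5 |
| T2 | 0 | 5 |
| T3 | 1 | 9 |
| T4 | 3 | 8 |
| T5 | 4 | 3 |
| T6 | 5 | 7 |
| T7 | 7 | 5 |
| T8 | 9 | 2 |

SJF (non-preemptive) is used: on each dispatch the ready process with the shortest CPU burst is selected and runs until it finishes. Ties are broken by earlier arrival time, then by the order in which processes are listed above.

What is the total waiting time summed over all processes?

Gantt: | T1 0-5 | T5 5-8 | T2 8-13 | T8 13-15 | T7 15-20 | T6 20-27 | T4 27-35 | T3 35-44 |
Completion: T1=5  T2=13  T3=44  T4=35  T5=8  T6=27  T7=20  T8=15
Waiting = turnaround − burst: T1=0, T2=8, T3=34, T4=24, T5=1, T6=15, T7=8, T8=4
Total waiting = 0 + 8 + 34 + 24 + 1 + 15 + 8 + 4 = 94

94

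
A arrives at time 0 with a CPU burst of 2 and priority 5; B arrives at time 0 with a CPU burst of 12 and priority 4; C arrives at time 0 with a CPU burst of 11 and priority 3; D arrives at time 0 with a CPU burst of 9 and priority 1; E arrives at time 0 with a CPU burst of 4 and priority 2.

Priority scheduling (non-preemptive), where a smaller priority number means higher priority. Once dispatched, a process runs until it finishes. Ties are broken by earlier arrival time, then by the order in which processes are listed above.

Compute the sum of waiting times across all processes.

Schedule: | D 0-9 | E 9-13 | C 13-24 | B 24-36 | A 36-38 |
Completion: A=38  B=36  C=24  D=9  E=13
Turnaround (C−A): A=38  B=36  C=24  D=9  E=13
Waiting = turnaround − burst: A=36, B=24, C=13, D=0, E=9
Total waiting = 36 + 24 + 13 + 0 + 9 = 82

82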